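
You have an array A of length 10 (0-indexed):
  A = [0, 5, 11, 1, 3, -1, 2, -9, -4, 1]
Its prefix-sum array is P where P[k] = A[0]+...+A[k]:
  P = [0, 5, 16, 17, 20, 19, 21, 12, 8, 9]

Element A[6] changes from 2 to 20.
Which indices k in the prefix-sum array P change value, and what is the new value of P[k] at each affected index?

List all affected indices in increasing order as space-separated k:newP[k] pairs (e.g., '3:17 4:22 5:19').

P[k] = A[0] + ... + A[k]
P[k] includes A[6] iff k >= 6
Affected indices: 6, 7, ..., 9; delta = 18
  P[6]: 21 + 18 = 39
  P[7]: 12 + 18 = 30
  P[8]: 8 + 18 = 26
  P[9]: 9 + 18 = 27

Answer: 6:39 7:30 8:26 9:27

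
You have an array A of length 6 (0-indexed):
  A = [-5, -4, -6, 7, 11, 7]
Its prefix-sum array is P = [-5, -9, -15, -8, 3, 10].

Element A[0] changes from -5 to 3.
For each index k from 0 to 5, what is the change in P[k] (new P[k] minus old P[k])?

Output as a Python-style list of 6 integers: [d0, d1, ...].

Element change: A[0] -5 -> 3, delta = 8
For k < 0: P[k] unchanged, delta_P[k] = 0
For k >= 0: P[k] shifts by exactly 8
Delta array: [8, 8, 8, 8, 8, 8]

Answer: [8, 8, 8, 8, 8, 8]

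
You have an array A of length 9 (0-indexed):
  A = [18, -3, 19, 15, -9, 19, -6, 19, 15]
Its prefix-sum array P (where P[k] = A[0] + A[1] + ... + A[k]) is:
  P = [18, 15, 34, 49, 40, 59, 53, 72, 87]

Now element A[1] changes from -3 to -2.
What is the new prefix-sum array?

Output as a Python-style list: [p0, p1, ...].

Change: A[1] -3 -> -2, delta = 1
P[k] for k < 1: unchanged (A[1] not included)
P[k] for k >= 1: shift by delta = 1
  P[0] = 18 + 0 = 18
  P[1] = 15 + 1 = 16
  P[2] = 34 + 1 = 35
  P[3] = 49 + 1 = 50
  P[4] = 40 + 1 = 41
  P[5] = 59 + 1 = 60
  P[6] = 53 + 1 = 54
  P[7] = 72 + 1 = 73
  P[8] = 87 + 1 = 88

Answer: [18, 16, 35, 50, 41, 60, 54, 73, 88]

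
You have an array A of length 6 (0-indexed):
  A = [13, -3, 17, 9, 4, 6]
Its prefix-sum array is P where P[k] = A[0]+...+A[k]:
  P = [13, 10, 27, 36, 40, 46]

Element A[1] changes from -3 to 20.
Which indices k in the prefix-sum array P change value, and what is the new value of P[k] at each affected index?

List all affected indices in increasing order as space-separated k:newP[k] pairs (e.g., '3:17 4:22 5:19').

Answer: 1:33 2:50 3:59 4:63 5:69

Derivation:
P[k] = A[0] + ... + A[k]
P[k] includes A[1] iff k >= 1
Affected indices: 1, 2, ..., 5; delta = 23
  P[1]: 10 + 23 = 33
  P[2]: 27 + 23 = 50
  P[3]: 36 + 23 = 59
  P[4]: 40 + 23 = 63
  P[5]: 46 + 23 = 69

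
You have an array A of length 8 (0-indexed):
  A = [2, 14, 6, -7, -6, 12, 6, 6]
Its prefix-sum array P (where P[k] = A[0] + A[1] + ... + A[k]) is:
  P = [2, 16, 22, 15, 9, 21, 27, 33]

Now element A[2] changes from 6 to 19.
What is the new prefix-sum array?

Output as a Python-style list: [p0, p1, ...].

Change: A[2] 6 -> 19, delta = 13
P[k] for k < 2: unchanged (A[2] not included)
P[k] for k >= 2: shift by delta = 13
  P[0] = 2 + 0 = 2
  P[1] = 16 + 0 = 16
  P[2] = 22 + 13 = 35
  P[3] = 15 + 13 = 28
  P[4] = 9 + 13 = 22
  P[5] = 21 + 13 = 34
  P[6] = 27 + 13 = 40
  P[7] = 33 + 13 = 46

Answer: [2, 16, 35, 28, 22, 34, 40, 46]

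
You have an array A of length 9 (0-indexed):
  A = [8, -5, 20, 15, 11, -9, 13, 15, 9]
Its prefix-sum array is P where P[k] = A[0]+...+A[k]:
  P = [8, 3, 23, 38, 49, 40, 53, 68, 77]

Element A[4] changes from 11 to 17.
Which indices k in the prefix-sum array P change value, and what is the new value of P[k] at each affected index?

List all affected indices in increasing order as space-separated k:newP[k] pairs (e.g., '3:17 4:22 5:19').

P[k] = A[0] + ... + A[k]
P[k] includes A[4] iff k >= 4
Affected indices: 4, 5, ..., 8; delta = 6
  P[4]: 49 + 6 = 55
  P[5]: 40 + 6 = 46
  P[6]: 53 + 6 = 59
  P[7]: 68 + 6 = 74
  P[8]: 77 + 6 = 83

Answer: 4:55 5:46 6:59 7:74 8:83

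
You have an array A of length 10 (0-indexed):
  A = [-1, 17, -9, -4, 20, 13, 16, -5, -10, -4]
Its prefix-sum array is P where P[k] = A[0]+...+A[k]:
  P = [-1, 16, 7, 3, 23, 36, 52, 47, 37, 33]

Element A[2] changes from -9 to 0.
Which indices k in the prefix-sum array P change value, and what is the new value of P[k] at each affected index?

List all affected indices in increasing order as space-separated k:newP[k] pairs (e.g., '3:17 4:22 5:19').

Answer: 2:16 3:12 4:32 5:45 6:61 7:56 8:46 9:42

Derivation:
P[k] = A[0] + ... + A[k]
P[k] includes A[2] iff k >= 2
Affected indices: 2, 3, ..., 9; delta = 9
  P[2]: 7 + 9 = 16
  P[3]: 3 + 9 = 12
  P[4]: 23 + 9 = 32
  P[5]: 36 + 9 = 45
  P[6]: 52 + 9 = 61
  P[7]: 47 + 9 = 56
  P[8]: 37 + 9 = 46
  P[9]: 33 + 9 = 42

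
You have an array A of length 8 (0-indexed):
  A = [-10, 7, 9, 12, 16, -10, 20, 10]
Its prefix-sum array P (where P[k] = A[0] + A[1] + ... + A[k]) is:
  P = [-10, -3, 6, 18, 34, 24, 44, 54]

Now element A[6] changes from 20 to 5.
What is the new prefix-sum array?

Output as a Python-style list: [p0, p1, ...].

Change: A[6] 20 -> 5, delta = -15
P[k] for k < 6: unchanged (A[6] not included)
P[k] for k >= 6: shift by delta = -15
  P[0] = -10 + 0 = -10
  P[1] = -3 + 0 = -3
  P[2] = 6 + 0 = 6
  P[3] = 18 + 0 = 18
  P[4] = 34 + 0 = 34
  P[5] = 24 + 0 = 24
  P[6] = 44 + -15 = 29
  P[7] = 54 + -15 = 39

Answer: [-10, -3, 6, 18, 34, 24, 29, 39]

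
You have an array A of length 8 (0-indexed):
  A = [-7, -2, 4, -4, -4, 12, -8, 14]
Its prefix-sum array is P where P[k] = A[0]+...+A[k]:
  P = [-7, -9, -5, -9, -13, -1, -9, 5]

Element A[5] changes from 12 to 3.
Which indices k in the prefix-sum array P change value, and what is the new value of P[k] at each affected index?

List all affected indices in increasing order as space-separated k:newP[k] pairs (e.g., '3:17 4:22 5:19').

Answer: 5:-10 6:-18 7:-4

Derivation:
P[k] = A[0] + ... + A[k]
P[k] includes A[5] iff k >= 5
Affected indices: 5, 6, ..., 7; delta = -9
  P[5]: -1 + -9 = -10
  P[6]: -9 + -9 = -18
  P[7]: 5 + -9 = -4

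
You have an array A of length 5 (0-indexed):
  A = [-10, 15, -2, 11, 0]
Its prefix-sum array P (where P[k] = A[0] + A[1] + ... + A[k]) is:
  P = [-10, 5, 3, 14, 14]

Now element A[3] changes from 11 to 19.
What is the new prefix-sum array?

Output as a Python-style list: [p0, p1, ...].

Change: A[3] 11 -> 19, delta = 8
P[k] for k < 3: unchanged (A[3] not included)
P[k] for k >= 3: shift by delta = 8
  P[0] = -10 + 0 = -10
  P[1] = 5 + 0 = 5
  P[2] = 3 + 0 = 3
  P[3] = 14 + 8 = 22
  P[4] = 14 + 8 = 22

Answer: [-10, 5, 3, 22, 22]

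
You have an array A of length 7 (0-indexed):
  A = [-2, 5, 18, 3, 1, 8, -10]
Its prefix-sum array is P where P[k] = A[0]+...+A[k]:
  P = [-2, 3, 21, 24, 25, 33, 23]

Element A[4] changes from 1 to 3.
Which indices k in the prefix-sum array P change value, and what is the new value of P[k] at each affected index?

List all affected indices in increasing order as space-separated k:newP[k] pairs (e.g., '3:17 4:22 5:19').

Answer: 4:27 5:35 6:25

Derivation:
P[k] = A[0] + ... + A[k]
P[k] includes A[4] iff k >= 4
Affected indices: 4, 5, ..., 6; delta = 2
  P[4]: 25 + 2 = 27
  P[5]: 33 + 2 = 35
  P[6]: 23 + 2 = 25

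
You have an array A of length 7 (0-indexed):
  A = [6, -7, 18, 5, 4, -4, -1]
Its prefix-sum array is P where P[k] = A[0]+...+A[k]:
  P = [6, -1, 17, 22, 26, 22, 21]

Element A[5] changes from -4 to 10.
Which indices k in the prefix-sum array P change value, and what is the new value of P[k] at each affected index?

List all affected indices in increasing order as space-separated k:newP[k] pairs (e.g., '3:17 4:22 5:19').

P[k] = A[0] + ... + A[k]
P[k] includes A[5] iff k >= 5
Affected indices: 5, 6, ..., 6; delta = 14
  P[5]: 22 + 14 = 36
  P[6]: 21 + 14 = 35

Answer: 5:36 6:35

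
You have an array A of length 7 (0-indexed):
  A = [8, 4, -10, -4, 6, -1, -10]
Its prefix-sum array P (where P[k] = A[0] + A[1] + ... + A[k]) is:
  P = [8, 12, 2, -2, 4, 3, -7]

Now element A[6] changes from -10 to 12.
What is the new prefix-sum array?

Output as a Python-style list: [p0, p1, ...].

Answer: [8, 12, 2, -2, 4, 3, 15]

Derivation:
Change: A[6] -10 -> 12, delta = 22
P[k] for k < 6: unchanged (A[6] not included)
P[k] for k >= 6: shift by delta = 22
  P[0] = 8 + 0 = 8
  P[1] = 12 + 0 = 12
  P[2] = 2 + 0 = 2
  P[3] = -2 + 0 = -2
  P[4] = 4 + 0 = 4
  P[5] = 3 + 0 = 3
  P[6] = -7 + 22 = 15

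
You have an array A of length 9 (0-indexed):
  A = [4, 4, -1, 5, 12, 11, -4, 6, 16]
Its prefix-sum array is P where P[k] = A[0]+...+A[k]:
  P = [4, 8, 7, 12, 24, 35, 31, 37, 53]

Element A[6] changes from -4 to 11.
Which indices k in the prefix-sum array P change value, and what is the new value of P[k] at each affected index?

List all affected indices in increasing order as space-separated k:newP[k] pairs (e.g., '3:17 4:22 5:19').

Answer: 6:46 7:52 8:68

Derivation:
P[k] = A[0] + ... + A[k]
P[k] includes A[6] iff k >= 6
Affected indices: 6, 7, ..., 8; delta = 15
  P[6]: 31 + 15 = 46
  P[7]: 37 + 15 = 52
  P[8]: 53 + 15 = 68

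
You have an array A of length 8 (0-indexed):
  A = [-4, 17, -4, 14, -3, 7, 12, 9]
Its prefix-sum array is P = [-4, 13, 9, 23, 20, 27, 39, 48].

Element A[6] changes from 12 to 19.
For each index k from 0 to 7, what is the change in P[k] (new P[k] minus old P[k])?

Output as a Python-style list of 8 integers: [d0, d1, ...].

Answer: [0, 0, 0, 0, 0, 0, 7, 7]

Derivation:
Element change: A[6] 12 -> 19, delta = 7
For k < 6: P[k] unchanged, delta_P[k] = 0
For k >= 6: P[k] shifts by exactly 7
Delta array: [0, 0, 0, 0, 0, 0, 7, 7]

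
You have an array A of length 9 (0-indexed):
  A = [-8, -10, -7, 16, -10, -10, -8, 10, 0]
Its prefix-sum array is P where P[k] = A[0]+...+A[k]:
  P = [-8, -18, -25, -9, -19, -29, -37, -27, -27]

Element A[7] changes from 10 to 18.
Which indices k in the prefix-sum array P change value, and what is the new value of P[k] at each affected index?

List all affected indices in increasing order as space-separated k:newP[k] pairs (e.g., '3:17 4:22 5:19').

P[k] = A[0] + ... + A[k]
P[k] includes A[7] iff k >= 7
Affected indices: 7, 8, ..., 8; delta = 8
  P[7]: -27 + 8 = -19
  P[8]: -27 + 8 = -19

Answer: 7:-19 8:-19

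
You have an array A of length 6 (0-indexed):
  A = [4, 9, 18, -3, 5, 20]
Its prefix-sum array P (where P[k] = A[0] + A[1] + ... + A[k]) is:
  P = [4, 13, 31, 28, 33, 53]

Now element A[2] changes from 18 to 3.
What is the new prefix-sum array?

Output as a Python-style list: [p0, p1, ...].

Answer: [4, 13, 16, 13, 18, 38]

Derivation:
Change: A[2] 18 -> 3, delta = -15
P[k] for k < 2: unchanged (A[2] not included)
P[k] for k >= 2: shift by delta = -15
  P[0] = 4 + 0 = 4
  P[1] = 13 + 0 = 13
  P[2] = 31 + -15 = 16
  P[3] = 28 + -15 = 13
  P[4] = 33 + -15 = 18
  P[5] = 53 + -15 = 38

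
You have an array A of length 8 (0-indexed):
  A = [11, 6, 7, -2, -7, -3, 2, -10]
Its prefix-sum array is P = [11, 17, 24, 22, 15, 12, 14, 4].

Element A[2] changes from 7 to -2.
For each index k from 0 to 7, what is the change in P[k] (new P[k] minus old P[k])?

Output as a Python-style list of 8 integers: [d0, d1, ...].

Element change: A[2] 7 -> -2, delta = -9
For k < 2: P[k] unchanged, delta_P[k] = 0
For k >= 2: P[k] shifts by exactly -9
Delta array: [0, 0, -9, -9, -9, -9, -9, -9]

Answer: [0, 0, -9, -9, -9, -9, -9, -9]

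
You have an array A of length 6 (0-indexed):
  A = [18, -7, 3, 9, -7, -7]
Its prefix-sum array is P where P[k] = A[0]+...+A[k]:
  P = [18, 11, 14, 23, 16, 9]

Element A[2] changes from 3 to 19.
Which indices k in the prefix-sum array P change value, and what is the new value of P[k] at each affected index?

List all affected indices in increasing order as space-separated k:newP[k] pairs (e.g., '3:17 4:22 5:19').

P[k] = A[0] + ... + A[k]
P[k] includes A[2] iff k >= 2
Affected indices: 2, 3, ..., 5; delta = 16
  P[2]: 14 + 16 = 30
  P[3]: 23 + 16 = 39
  P[4]: 16 + 16 = 32
  P[5]: 9 + 16 = 25

Answer: 2:30 3:39 4:32 5:25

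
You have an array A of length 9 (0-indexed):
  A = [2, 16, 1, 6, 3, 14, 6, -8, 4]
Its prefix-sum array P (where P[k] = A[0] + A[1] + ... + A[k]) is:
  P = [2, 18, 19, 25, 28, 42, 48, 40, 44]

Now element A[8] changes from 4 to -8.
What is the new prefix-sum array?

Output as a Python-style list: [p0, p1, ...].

Answer: [2, 18, 19, 25, 28, 42, 48, 40, 32]

Derivation:
Change: A[8] 4 -> -8, delta = -12
P[k] for k < 8: unchanged (A[8] not included)
P[k] for k >= 8: shift by delta = -12
  P[0] = 2 + 0 = 2
  P[1] = 18 + 0 = 18
  P[2] = 19 + 0 = 19
  P[3] = 25 + 0 = 25
  P[4] = 28 + 0 = 28
  P[5] = 42 + 0 = 42
  P[6] = 48 + 0 = 48
  P[7] = 40 + 0 = 40
  P[8] = 44 + -12 = 32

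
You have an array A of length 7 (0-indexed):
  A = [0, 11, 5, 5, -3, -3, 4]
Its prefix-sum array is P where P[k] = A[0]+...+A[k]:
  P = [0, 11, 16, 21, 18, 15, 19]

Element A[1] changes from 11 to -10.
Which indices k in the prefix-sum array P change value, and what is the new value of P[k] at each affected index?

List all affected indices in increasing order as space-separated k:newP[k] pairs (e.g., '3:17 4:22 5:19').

P[k] = A[0] + ... + A[k]
P[k] includes A[1] iff k >= 1
Affected indices: 1, 2, ..., 6; delta = -21
  P[1]: 11 + -21 = -10
  P[2]: 16 + -21 = -5
  P[3]: 21 + -21 = 0
  P[4]: 18 + -21 = -3
  P[5]: 15 + -21 = -6
  P[6]: 19 + -21 = -2

Answer: 1:-10 2:-5 3:0 4:-3 5:-6 6:-2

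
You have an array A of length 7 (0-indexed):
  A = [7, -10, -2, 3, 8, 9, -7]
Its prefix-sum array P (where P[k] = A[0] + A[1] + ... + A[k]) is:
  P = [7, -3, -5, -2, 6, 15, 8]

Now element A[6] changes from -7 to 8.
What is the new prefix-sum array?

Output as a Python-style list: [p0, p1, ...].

Change: A[6] -7 -> 8, delta = 15
P[k] for k < 6: unchanged (A[6] not included)
P[k] for k >= 6: shift by delta = 15
  P[0] = 7 + 0 = 7
  P[1] = -3 + 0 = -3
  P[2] = -5 + 0 = -5
  P[3] = -2 + 0 = -2
  P[4] = 6 + 0 = 6
  P[5] = 15 + 0 = 15
  P[6] = 8 + 15 = 23

Answer: [7, -3, -5, -2, 6, 15, 23]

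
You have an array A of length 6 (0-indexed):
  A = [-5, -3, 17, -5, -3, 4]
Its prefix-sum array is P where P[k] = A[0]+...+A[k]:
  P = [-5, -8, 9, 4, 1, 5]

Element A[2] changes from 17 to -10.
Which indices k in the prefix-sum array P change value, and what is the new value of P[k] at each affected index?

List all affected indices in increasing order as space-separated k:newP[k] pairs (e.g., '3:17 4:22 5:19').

Answer: 2:-18 3:-23 4:-26 5:-22

Derivation:
P[k] = A[0] + ... + A[k]
P[k] includes A[2] iff k >= 2
Affected indices: 2, 3, ..., 5; delta = -27
  P[2]: 9 + -27 = -18
  P[3]: 4 + -27 = -23
  P[4]: 1 + -27 = -26
  P[5]: 5 + -27 = -22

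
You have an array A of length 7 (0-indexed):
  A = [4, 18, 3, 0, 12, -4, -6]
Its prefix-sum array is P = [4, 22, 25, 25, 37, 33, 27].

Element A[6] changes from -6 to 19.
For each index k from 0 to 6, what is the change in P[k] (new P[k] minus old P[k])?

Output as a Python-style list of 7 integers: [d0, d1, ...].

Element change: A[6] -6 -> 19, delta = 25
For k < 6: P[k] unchanged, delta_P[k] = 0
For k >= 6: P[k] shifts by exactly 25
Delta array: [0, 0, 0, 0, 0, 0, 25]

Answer: [0, 0, 0, 0, 0, 0, 25]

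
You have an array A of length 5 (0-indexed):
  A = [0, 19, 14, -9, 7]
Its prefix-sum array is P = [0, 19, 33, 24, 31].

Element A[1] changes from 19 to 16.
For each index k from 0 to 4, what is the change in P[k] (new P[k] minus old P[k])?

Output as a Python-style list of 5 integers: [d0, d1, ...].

Element change: A[1] 19 -> 16, delta = -3
For k < 1: P[k] unchanged, delta_P[k] = 0
For k >= 1: P[k] shifts by exactly -3
Delta array: [0, -3, -3, -3, -3]

Answer: [0, -3, -3, -3, -3]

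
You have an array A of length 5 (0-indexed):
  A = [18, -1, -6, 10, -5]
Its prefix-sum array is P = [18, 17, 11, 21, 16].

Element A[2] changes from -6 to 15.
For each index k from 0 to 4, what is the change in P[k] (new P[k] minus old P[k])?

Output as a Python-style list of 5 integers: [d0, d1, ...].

Element change: A[2] -6 -> 15, delta = 21
For k < 2: P[k] unchanged, delta_P[k] = 0
For k >= 2: P[k] shifts by exactly 21
Delta array: [0, 0, 21, 21, 21]

Answer: [0, 0, 21, 21, 21]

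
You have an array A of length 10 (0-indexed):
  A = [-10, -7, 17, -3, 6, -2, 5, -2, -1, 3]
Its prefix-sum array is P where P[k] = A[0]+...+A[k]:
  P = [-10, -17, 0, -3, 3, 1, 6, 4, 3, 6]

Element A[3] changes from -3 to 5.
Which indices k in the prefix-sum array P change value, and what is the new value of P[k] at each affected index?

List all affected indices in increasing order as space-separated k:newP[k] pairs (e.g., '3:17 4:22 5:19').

Answer: 3:5 4:11 5:9 6:14 7:12 8:11 9:14

Derivation:
P[k] = A[0] + ... + A[k]
P[k] includes A[3] iff k >= 3
Affected indices: 3, 4, ..., 9; delta = 8
  P[3]: -3 + 8 = 5
  P[4]: 3 + 8 = 11
  P[5]: 1 + 8 = 9
  P[6]: 6 + 8 = 14
  P[7]: 4 + 8 = 12
  P[8]: 3 + 8 = 11
  P[9]: 6 + 8 = 14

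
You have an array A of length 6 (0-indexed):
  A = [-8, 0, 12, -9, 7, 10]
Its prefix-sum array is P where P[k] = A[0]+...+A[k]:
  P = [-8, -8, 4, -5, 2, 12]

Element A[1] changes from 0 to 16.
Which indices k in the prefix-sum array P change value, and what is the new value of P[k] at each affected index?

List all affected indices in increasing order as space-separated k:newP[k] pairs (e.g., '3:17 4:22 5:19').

Answer: 1:8 2:20 3:11 4:18 5:28

Derivation:
P[k] = A[0] + ... + A[k]
P[k] includes A[1] iff k >= 1
Affected indices: 1, 2, ..., 5; delta = 16
  P[1]: -8 + 16 = 8
  P[2]: 4 + 16 = 20
  P[3]: -5 + 16 = 11
  P[4]: 2 + 16 = 18
  P[5]: 12 + 16 = 28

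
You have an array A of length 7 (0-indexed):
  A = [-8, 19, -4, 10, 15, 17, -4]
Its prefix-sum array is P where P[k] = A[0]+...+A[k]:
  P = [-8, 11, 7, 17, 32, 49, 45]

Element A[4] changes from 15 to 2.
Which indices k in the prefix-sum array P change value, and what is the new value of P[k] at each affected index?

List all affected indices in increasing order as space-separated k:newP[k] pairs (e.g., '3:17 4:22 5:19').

P[k] = A[0] + ... + A[k]
P[k] includes A[4] iff k >= 4
Affected indices: 4, 5, ..., 6; delta = -13
  P[4]: 32 + -13 = 19
  P[5]: 49 + -13 = 36
  P[6]: 45 + -13 = 32

Answer: 4:19 5:36 6:32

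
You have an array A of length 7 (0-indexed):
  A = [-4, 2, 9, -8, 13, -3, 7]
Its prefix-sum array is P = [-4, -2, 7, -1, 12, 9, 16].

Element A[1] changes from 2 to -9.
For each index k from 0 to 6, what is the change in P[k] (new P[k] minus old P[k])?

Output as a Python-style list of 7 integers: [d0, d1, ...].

Element change: A[1] 2 -> -9, delta = -11
For k < 1: P[k] unchanged, delta_P[k] = 0
For k >= 1: P[k] shifts by exactly -11
Delta array: [0, -11, -11, -11, -11, -11, -11]

Answer: [0, -11, -11, -11, -11, -11, -11]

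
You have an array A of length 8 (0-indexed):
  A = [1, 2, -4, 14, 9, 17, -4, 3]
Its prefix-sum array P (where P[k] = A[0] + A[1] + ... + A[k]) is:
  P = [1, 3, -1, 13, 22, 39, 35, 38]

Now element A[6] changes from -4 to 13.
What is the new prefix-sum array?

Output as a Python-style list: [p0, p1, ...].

Answer: [1, 3, -1, 13, 22, 39, 52, 55]

Derivation:
Change: A[6] -4 -> 13, delta = 17
P[k] for k < 6: unchanged (A[6] not included)
P[k] for k >= 6: shift by delta = 17
  P[0] = 1 + 0 = 1
  P[1] = 3 + 0 = 3
  P[2] = -1 + 0 = -1
  P[3] = 13 + 0 = 13
  P[4] = 22 + 0 = 22
  P[5] = 39 + 0 = 39
  P[6] = 35 + 17 = 52
  P[7] = 38 + 17 = 55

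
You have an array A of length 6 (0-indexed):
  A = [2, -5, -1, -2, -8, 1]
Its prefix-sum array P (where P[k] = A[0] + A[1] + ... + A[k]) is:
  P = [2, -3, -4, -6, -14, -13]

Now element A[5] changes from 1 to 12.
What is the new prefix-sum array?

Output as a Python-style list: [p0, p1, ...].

Change: A[5] 1 -> 12, delta = 11
P[k] for k < 5: unchanged (A[5] not included)
P[k] for k >= 5: shift by delta = 11
  P[0] = 2 + 0 = 2
  P[1] = -3 + 0 = -3
  P[2] = -4 + 0 = -4
  P[3] = -6 + 0 = -6
  P[4] = -14 + 0 = -14
  P[5] = -13 + 11 = -2

Answer: [2, -3, -4, -6, -14, -2]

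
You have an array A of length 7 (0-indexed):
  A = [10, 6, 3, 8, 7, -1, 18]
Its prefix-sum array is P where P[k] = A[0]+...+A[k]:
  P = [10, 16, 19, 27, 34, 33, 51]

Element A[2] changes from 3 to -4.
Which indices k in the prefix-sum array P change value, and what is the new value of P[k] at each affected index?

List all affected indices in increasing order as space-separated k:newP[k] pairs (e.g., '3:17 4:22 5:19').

Answer: 2:12 3:20 4:27 5:26 6:44

Derivation:
P[k] = A[0] + ... + A[k]
P[k] includes A[2] iff k >= 2
Affected indices: 2, 3, ..., 6; delta = -7
  P[2]: 19 + -7 = 12
  P[3]: 27 + -7 = 20
  P[4]: 34 + -7 = 27
  P[5]: 33 + -7 = 26
  P[6]: 51 + -7 = 44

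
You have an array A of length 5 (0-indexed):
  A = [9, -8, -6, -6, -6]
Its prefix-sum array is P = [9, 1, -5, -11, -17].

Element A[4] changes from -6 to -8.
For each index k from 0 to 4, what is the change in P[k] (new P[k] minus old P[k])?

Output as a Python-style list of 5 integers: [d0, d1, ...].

Element change: A[4] -6 -> -8, delta = -2
For k < 4: P[k] unchanged, delta_P[k] = 0
For k >= 4: P[k] shifts by exactly -2
Delta array: [0, 0, 0, 0, -2]

Answer: [0, 0, 0, 0, -2]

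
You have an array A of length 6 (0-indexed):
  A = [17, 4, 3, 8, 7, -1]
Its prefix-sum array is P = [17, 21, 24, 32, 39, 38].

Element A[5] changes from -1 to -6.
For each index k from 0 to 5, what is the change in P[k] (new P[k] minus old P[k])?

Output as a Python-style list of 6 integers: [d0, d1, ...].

Answer: [0, 0, 0, 0, 0, -5]

Derivation:
Element change: A[5] -1 -> -6, delta = -5
For k < 5: P[k] unchanged, delta_P[k] = 0
For k >= 5: P[k] shifts by exactly -5
Delta array: [0, 0, 0, 0, 0, -5]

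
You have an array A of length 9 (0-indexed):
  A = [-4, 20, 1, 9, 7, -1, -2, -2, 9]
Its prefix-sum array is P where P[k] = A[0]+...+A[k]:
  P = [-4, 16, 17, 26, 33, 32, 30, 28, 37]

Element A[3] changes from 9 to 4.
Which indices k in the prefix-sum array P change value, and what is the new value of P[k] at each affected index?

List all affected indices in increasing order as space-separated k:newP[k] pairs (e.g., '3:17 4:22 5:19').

Answer: 3:21 4:28 5:27 6:25 7:23 8:32

Derivation:
P[k] = A[0] + ... + A[k]
P[k] includes A[3] iff k >= 3
Affected indices: 3, 4, ..., 8; delta = -5
  P[3]: 26 + -5 = 21
  P[4]: 33 + -5 = 28
  P[5]: 32 + -5 = 27
  P[6]: 30 + -5 = 25
  P[7]: 28 + -5 = 23
  P[8]: 37 + -5 = 32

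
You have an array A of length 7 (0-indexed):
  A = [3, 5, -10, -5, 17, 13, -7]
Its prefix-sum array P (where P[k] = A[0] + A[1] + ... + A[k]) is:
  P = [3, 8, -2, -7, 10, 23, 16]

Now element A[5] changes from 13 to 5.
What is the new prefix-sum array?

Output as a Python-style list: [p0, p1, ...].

Answer: [3, 8, -2, -7, 10, 15, 8]

Derivation:
Change: A[5] 13 -> 5, delta = -8
P[k] for k < 5: unchanged (A[5] not included)
P[k] for k >= 5: shift by delta = -8
  P[0] = 3 + 0 = 3
  P[1] = 8 + 0 = 8
  P[2] = -2 + 0 = -2
  P[3] = -7 + 0 = -7
  P[4] = 10 + 0 = 10
  P[5] = 23 + -8 = 15
  P[6] = 16 + -8 = 8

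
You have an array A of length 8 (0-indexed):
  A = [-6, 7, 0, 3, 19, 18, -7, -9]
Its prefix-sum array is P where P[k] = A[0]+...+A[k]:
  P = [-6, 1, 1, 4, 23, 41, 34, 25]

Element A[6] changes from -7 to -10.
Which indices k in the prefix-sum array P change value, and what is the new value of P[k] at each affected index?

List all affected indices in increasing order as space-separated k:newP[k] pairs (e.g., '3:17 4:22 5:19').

P[k] = A[0] + ... + A[k]
P[k] includes A[6] iff k >= 6
Affected indices: 6, 7, ..., 7; delta = -3
  P[6]: 34 + -3 = 31
  P[7]: 25 + -3 = 22

Answer: 6:31 7:22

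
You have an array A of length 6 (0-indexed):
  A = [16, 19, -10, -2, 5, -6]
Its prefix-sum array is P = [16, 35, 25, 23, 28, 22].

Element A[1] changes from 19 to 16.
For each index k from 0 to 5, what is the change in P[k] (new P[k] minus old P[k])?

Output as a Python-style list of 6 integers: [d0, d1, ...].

Element change: A[1] 19 -> 16, delta = -3
For k < 1: P[k] unchanged, delta_P[k] = 0
For k >= 1: P[k] shifts by exactly -3
Delta array: [0, -3, -3, -3, -3, -3]

Answer: [0, -3, -3, -3, -3, -3]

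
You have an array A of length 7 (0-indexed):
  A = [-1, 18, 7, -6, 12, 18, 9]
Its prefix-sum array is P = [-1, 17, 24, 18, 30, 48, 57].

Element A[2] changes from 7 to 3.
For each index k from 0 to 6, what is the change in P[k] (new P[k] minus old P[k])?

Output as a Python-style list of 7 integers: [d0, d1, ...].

Element change: A[2] 7 -> 3, delta = -4
For k < 2: P[k] unchanged, delta_P[k] = 0
For k >= 2: P[k] shifts by exactly -4
Delta array: [0, 0, -4, -4, -4, -4, -4]

Answer: [0, 0, -4, -4, -4, -4, -4]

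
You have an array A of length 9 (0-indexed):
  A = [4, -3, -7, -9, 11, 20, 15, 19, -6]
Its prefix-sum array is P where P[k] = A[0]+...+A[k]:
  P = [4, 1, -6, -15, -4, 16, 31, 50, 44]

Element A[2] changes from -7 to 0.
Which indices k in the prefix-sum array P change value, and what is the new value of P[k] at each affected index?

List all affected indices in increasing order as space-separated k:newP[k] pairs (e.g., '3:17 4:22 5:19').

Answer: 2:1 3:-8 4:3 5:23 6:38 7:57 8:51

Derivation:
P[k] = A[0] + ... + A[k]
P[k] includes A[2] iff k >= 2
Affected indices: 2, 3, ..., 8; delta = 7
  P[2]: -6 + 7 = 1
  P[3]: -15 + 7 = -8
  P[4]: -4 + 7 = 3
  P[5]: 16 + 7 = 23
  P[6]: 31 + 7 = 38
  P[7]: 50 + 7 = 57
  P[8]: 44 + 7 = 51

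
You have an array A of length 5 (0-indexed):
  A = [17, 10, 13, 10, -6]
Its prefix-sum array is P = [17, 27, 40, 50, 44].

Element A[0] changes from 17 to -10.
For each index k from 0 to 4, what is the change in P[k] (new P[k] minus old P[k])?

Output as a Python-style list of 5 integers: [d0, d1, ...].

Element change: A[0] 17 -> -10, delta = -27
For k < 0: P[k] unchanged, delta_P[k] = 0
For k >= 0: P[k] shifts by exactly -27
Delta array: [-27, -27, -27, -27, -27]

Answer: [-27, -27, -27, -27, -27]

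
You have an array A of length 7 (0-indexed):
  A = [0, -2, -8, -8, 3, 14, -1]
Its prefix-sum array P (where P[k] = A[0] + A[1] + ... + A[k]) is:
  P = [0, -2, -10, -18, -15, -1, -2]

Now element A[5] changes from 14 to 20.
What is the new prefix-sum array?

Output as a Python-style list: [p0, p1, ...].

Answer: [0, -2, -10, -18, -15, 5, 4]

Derivation:
Change: A[5] 14 -> 20, delta = 6
P[k] for k < 5: unchanged (A[5] not included)
P[k] for k >= 5: shift by delta = 6
  P[0] = 0 + 0 = 0
  P[1] = -2 + 0 = -2
  P[2] = -10 + 0 = -10
  P[3] = -18 + 0 = -18
  P[4] = -15 + 0 = -15
  P[5] = -1 + 6 = 5
  P[6] = -2 + 6 = 4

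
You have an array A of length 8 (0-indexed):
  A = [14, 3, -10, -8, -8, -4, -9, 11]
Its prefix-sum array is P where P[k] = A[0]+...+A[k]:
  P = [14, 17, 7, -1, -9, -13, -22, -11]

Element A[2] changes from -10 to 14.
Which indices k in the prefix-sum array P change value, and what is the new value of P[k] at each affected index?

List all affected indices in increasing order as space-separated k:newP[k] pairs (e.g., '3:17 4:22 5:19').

P[k] = A[0] + ... + A[k]
P[k] includes A[2] iff k >= 2
Affected indices: 2, 3, ..., 7; delta = 24
  P[2]: 7 + 24 = 31
  P[3]: -1 + 24 = 23
  P[4]: -9 + 24 = 15
  P[5]: -13 + 24 = 11
  P[6]: -22 + 24 = 2
  P[7]: -11 + 24 = 13

Answer: 2:31 3:23 4:15 5:11 6:2 7:13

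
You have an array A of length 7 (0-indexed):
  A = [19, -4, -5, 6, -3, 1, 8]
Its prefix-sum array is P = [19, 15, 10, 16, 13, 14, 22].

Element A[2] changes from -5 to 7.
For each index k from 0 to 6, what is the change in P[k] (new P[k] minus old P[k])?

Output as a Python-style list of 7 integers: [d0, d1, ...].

Answer: [0, 0, 12, 12, 12, 12, 12]

Derivation:
Element change: A[2] -5 -> 7, delta = 12
For k < 2: P[k] unchanged, delta_P[k] = 0
For k >= 2: P[k] shifts by exactly 12
Delta array: [0, 0, 12, 12, 12, 12, 12]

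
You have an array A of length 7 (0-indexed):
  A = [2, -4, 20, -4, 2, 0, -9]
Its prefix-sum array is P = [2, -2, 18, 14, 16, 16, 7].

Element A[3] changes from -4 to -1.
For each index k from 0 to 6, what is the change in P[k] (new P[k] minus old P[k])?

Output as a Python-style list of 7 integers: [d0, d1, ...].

Element change: A[3] -4 -> -1, delta = 3
For k < 3: P[k] unchanged, delta_P[k] = 0
For k >= 3: P[k] shifts by exactly 3
Delta array: [0, 0, 0, 3, 3, 3, 3]

Answer: [0, 0, 0, 3, 3, 3, 3]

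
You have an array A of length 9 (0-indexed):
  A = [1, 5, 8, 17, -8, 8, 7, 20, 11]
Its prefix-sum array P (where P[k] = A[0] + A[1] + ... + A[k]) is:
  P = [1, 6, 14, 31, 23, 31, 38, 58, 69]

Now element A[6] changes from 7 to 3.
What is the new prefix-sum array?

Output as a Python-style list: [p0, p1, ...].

Change: A[6] 7 -> 3, delta = -4
P[k] for k < 6: unchanged (A[6] not included)
P[k] for k >= 6: shift by delta = -4
  P[0] = 1 + 0 = 1
  P[1] = 6 + 0 = 6
  P[2] = 14 + 0 = 14
  P[3] = 31 + 0 = 31
  P[4] = 23 + 0 = 23
  P[5] = 31 + 0 = 31
  P[6] = 38 + -4 = 34
  P[7] = 58 + -4 = 54
  P[8] = 69 + -4 = 65

Answer: [1, 6, 14, 31, 23, 31, 34, 54, 65]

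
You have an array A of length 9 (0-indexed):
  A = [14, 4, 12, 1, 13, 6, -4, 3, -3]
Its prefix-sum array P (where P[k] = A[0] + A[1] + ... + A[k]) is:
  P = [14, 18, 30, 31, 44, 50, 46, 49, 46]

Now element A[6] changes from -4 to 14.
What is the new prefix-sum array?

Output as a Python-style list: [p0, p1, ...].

Answer: [14, 18, 30, 31, 44, 50, 64, 67, 64]

Derivation:
Change: A[6] -4 -> 14, delta = 18
P[k] for k < 6: unchanged (A[6] not included)
P[k] for k >= 6: shift by delta = 18
  P[0] = 14 + 0 = 14
  P[1] = 18 + 0 = 18
  P[2] = 30 + 0 = 30
  P[3] = 31 + 0 = 31
  P[4] = 44 + 0 = 44
  P[5] = 50 + 0 = 50
  P[6] = 46 + 18 = 64
  P[7] = 49 + 18 = 67
  P[8] = 46 + 18 = 64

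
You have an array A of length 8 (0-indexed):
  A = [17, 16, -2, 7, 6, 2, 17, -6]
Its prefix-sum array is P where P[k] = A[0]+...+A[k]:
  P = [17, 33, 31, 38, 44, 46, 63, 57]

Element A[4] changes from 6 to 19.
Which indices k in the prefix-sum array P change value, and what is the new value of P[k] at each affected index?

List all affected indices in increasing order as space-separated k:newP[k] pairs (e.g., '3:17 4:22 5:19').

P[k] = A[0] + ... + A[k]
P[k] includes A[4] iff k >= 4
Affected indices: 4, 5, ..., 7; delta = 13
  P[4]: 44 + 13 = 57
  P[5]: 46 + 13 = 59
  P[6]: 63 + 13 = 76
  P[7]: 57 + 13 = 70

Answer: 4:57 5:59 6:76 7:70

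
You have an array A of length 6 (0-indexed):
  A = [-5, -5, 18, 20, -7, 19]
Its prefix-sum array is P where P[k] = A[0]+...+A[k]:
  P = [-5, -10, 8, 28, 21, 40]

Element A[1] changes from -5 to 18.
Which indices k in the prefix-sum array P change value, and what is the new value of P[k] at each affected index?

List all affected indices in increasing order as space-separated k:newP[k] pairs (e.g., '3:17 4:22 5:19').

P[k] = A[0] + ... + A[k]
P[k] includes A[1] iff k >= 1
Affected indices: 1, 2, ..., 5; delta = 23
  P[1]: -10 + 23 = 13
  P[2]: 8 + 23 = 31
  P[3]: 28 + 23 = 51
  P[4]: 21 + 23 = 44
  P[5]: 40 + 23 = 63

Answer: 1:13 2:31 3:51 4:44 5:63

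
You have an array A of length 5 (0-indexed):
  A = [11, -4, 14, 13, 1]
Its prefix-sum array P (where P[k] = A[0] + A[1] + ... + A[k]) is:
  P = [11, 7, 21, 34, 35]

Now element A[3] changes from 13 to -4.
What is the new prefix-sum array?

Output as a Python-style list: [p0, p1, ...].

Answer: [11, 7, 21, 17, 18]

Derivation:
Change: A[3] 13 -> -4, delta = -17
P[k] for k < 3: unchanged (A[3] not included)
P[k] for k >= 3: shift by delta = -17
  P[0] = 11 + 0 = 11
  P[1] = 7 + 0 = 7
  P[2] = 21 + 0 = 21
  P[3] = 34 + -17 = 17
  P[4] = 35 + -17 = 18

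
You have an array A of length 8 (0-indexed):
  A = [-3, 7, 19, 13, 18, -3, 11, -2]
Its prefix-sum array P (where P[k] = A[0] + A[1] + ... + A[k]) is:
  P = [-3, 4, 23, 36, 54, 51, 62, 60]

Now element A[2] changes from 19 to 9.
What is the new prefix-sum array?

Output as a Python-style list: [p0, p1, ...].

Change: A[2] 19 -> 9, delta = -10
P[k] for k < 2: unchanged (A[2] not included)
P[k] for k >= 2: shift by delta = -10
  P[0] = -3 + 0 = -3
  P[1] = 4 + 0 = 4
  P[2] = 23 + -10 = 13
  P[3] = 36 + -10 = 26
  P[4] = 54 + -10 = 44
  P[5] = 51 + -10 = 41
  P[6] = 62 + -10 = 52
  P[7] = 60 + -10 = 50

Answer: [-3, 4, 13, 26, 44, 41, 52, 50]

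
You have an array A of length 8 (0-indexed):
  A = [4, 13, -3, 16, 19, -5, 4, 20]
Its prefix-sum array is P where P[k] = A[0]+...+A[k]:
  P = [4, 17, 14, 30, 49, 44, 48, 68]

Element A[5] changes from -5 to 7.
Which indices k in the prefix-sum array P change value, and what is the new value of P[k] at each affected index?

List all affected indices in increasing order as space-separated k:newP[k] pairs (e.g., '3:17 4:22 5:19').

Answer: 5:56 6:60 7:80

Derivation:
P[k] = A[0] + ... + A[k]
P[k] includes A[5] iff k >= 5
Affected indices: 5, 6, ..., 7; delta = 12
  P[5]: 44 + 12 = 56
  P[6]: 48 + 12 = 60
  P[7]: 68 + 12 = 80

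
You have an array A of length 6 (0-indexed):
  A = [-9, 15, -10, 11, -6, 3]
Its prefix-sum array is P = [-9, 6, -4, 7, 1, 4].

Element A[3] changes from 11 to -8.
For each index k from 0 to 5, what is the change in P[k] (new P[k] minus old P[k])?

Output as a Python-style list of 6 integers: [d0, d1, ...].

Element change: A[3] 11 -> -8, delta = -19
For k < 3: P[k] unchanged, delta_P[k] = 0
For k >= 3: P[k] shifts by exactly -19
Delta array: [0, 0, 0, -19, -19, -19]

Answer: [0, 0, 0, -19, -19, -19]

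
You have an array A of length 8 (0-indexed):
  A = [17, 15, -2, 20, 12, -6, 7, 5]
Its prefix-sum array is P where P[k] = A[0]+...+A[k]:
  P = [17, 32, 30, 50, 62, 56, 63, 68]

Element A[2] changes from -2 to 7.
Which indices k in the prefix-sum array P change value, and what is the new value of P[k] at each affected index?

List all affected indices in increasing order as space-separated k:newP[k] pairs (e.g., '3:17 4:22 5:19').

Answer: 2:39 3:59 4:71 5:65 6:72 7:77

Derivation:
P[k] = A[0] + ... + A[k]
P[k] includes A[2] iff k >= 2
Affected indices: 2, 3, ..., 7; delta = 9
  P[2]: 30 + 9 = 39
  P[3]: 50 + 9 = 59
  P[4]: 62 + 9 = 71
  P[5]: 56 + 9 = 65
  P[6]: 63 + 9 = 72
  P[7]: 68 + 9 = 77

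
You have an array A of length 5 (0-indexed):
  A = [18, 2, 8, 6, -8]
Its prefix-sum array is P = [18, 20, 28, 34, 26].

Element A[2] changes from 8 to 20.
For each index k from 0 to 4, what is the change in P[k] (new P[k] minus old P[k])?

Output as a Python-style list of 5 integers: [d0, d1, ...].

Answer: [0, 0, 12, 12, 12]

Derivation:
Element change: A[2] 8 -> 20, delta = 12
For k < 2: P[k] unchanged, delta_P[k] = 0
For k >= 2: P[k] shifts by exactly 12
Delta array: [0, 0, 12, 12, 12]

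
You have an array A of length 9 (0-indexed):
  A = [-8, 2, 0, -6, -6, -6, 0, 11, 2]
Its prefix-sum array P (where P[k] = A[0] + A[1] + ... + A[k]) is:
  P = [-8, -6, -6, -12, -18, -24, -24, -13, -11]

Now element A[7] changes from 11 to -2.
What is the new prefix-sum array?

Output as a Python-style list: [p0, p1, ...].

Answer: [-8, -6, -6, -12, -18, -24, -24, -26, -24]

Derivation:
Change: A[7] 11 -> -2, delta = -13
P[k] for k < 7: unchanged (A[7] not included)
P[k] for k >= 7: shift by delta = -13
  P[0] = -8 + 0 = -8
  P[1] = -6 + 0 = -6
  P[2] = -6 + 0 = -6
  P[3] = -12 + 0 = -12
  P[4] = -18 + 0 = -18
  P[5] = -24 + 0 = -24
  P[6] = -24 + 0 = -24
  P[7] = -13 + -13 = -26
  P[8] = -11 + -13 = -24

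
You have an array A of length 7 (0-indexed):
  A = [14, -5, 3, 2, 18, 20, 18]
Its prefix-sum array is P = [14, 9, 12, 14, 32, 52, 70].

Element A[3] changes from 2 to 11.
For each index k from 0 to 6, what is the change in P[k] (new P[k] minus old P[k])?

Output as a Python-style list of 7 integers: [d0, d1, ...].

Element change: A[3] 2 -> 11, delta = 9
For k < 3: P[k] unchanged, delta_P[k] = 0
For k >= 3: P[k] shifts by exactly 9
Delta array: [0, 0, 0, 9, 9, 9, 9]

Answer: [0, 0, 0, 9, 9, 9, 9]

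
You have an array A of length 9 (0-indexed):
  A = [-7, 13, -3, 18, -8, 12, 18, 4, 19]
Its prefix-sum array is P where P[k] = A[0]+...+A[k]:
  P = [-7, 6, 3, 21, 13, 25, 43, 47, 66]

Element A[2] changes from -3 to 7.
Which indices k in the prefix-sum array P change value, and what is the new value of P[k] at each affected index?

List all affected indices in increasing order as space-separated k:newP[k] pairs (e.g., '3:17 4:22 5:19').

P[k] = A[0] + ... + A[k]
P[k] includes A[2] iff k >= 2
Affected indices: 2, 3, ..., 8; delta = 10
  P[2]: 3 + 10 = 13
  P[3]: 21 + 10 = 31
  P[4]: 13 + 10 = 23
  P[5]: 25 + 10 = 35
  P[6]: 43 + 10 = 53
  P[7]: 47 + 10 = 57
  P[8]: 66 + 10 = 76

Answer: 2:13 3:31 4:23 5:35 6:53 7:57 8:76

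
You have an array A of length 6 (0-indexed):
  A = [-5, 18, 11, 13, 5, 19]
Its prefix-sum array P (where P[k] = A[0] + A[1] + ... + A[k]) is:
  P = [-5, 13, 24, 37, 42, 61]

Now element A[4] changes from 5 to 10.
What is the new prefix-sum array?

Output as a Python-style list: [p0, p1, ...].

Answer: [-5, 13, 24, 37, 47, 66]

Derivation:
Change: A[4] 5 -> 10, delta = 5
P[k] for k < 4: unchanged (A[4] not included)
P[k] for k >= 4: shift by delta = 5
  P[0] = -5 + 0 = -5
  P[1] = 13 + 0 = 13
  P[2] = 24 + 0 = 24
  P[3] = 37 + 0 = 37
  P[4] = 42 + 5 = 47
  P[5] = 61 + 5 = 66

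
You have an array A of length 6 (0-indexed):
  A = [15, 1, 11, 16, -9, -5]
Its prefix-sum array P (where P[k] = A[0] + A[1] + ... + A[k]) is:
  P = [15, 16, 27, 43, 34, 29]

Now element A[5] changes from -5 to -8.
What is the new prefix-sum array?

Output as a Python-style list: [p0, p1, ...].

Answer: [15, 16, 27, 43, 34, 26]

Derivation:
Change: A[5] -5 -> -8, delta = -3
P[k] for k < 5: unchanged (A[5] not included)
P[k] for k >= 5: shift by delta = -3
  P[0] = 15 + 0 = 15
  P[1] = 16 + 0 = 16
  P[2] = 27 + 0 = 27
  P[3] = 43 + 0 = 43
  P[4] = 34 + 0 = 34
  P[5] = 29 + -3 = 26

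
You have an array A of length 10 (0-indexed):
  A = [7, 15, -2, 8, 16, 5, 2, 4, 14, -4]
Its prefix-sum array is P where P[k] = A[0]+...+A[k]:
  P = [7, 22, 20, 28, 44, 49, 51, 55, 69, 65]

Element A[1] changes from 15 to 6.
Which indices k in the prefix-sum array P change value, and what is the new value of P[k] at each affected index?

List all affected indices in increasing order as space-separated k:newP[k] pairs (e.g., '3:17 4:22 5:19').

P[k] = A[0] + ... + A[k]
P[k] includes A[1] iff k >= 1
Affected indices: 1, 2, ..., 9; delta = -9
  P[1]: 22 + -9 = 13
  P[2]: 20 + -9 = 11
  P[3]: 28 + -9 = 19
  P[4]: 44 + -9 = 35
  P[5]: 49 + -9 = 40
  P[6]: 51 + -9 = 42
  P[7]: 55 + -9 = 46
  P[8]: 69 + -9 = 60
  P[9]: 65 + -9 = 56

Answer: 1:13 2:11 3:19 4:35 5:40 6:42 7:46 8:60 9:56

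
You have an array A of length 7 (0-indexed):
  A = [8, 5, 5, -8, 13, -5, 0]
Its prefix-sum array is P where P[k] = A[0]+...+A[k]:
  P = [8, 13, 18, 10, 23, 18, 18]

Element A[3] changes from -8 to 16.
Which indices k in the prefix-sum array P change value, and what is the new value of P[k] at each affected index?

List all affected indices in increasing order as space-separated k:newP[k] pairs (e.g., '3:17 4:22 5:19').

P[k] = A[0] + ... + A[k]
P[k] includes A[3] iff k >= 3
Affected indices: 3, 4, ..., 6; delta = 24
  P[3]: 10 + 24 = 34
  P[4]: 23 + 24 = 47
  P[5]: 18 + 24 = 42
  P[6]: 18 + 24 = 42

Answer: 3:34 4:47 5:42 6:42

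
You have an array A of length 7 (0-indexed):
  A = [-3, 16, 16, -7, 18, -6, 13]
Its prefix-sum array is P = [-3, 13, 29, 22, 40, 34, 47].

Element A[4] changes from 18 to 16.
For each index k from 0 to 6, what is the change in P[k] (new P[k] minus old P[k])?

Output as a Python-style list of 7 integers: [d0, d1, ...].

Element change: A[4] 18 -> 16, delta = -2
For k < 4: P[k] unchanged, delta_P[k] = 0
For k >= 4: P[k] shifts by exactly -2
Delta array: [0, 0, 0, 0, -2, -2, -2]

Answer: [0, 0, 0, 0, -2, -2, -2]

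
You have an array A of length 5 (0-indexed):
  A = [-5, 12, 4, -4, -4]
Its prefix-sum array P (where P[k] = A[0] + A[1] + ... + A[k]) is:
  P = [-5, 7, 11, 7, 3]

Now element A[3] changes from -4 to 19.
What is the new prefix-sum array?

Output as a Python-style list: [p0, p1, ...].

Change: A[3] -4 -> 19, delta = 23
P[k] for k < 3: unchanged (A[3] not included)
P[k] for k >= 3: shift by delta = 23
  P[0] = -5 + 0 = -5
  P[1] = 7 + 0 = 7
  P[2] = 11 + 0 = 11
  P[3] = 7 + 23 = 30
  P[4] = 3 + 23 = 26

Answer: [-5, 7, 11, 30, 26]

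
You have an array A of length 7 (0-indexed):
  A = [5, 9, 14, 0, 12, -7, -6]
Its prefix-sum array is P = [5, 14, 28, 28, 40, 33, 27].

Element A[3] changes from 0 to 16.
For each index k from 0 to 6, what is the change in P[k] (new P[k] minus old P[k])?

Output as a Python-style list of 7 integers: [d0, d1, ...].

Element change: A[3] 0 -> 16, delta = 16
For k < 3: P[k] unchanged, delta_P[k] = 0
For k >= 3: P[k] shifts by exactly 16
Delta array: [0, 0, 0, 16, 16, 16, 16]

Answer: [0, 0, 0, 16, 16, 16, 16]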